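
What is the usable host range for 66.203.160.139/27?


Network: 66.203.160.128
Broadcast: 66.203.160.159
First usable = network + 1
Last usable = broadcast - 1
Range: 66.203.160.129 to 66.203.160.158


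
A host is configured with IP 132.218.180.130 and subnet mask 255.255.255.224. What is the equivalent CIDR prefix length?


Binary: 11111111.11111111.11111111.11100000
Count leading 1s
Prefix: /27


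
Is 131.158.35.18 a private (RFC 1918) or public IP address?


RFC 1918 private ranges:
  10.0.0.0/8 (10.0.0.0 - 10.255.255.255)
  172.16.0.0/12 (172.16.0.0 - 172.31.255.255)
  192.168.0.0/16 (192.168.0.0 - 192.168.255.255)
Public (not in any RFC 1918 range)


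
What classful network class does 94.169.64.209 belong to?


First octet: 94
Binary: 01011110
0xxxxxxx -> Class A (1-126)
Class A, default mask 255.0.0.0 (/8)


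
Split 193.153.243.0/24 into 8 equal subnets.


New prefix = 24 + 3 = 27
Each subnet has 32 addresses
  193.153.243.0/27
  193.153.243.32/27
  193.153.243.64/27
  193.153.243.96/27
  193.153.243.128/27
  193.153.243.160/27
  193.153.243.192/27
  193.153.243.224/27
Subnets: 193.153.243.0/27, 193.153.243.32/27, 193.153.243.64/27, 193.153.243.96/27, 193.153.243.128/27, 193.153.243.160/27, 193.153.243.192/27, 193.153.243.224/27


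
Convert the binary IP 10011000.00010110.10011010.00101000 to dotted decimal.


10011000 = 152
00010110 = 22
10011010 = 154
00101000 = 40
IP: 152.22.154.40


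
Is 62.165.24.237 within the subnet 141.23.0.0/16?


Subnet network: 141.23.0.0
Test IP AND mask: 62.165.0.0
No, 62.165.24.237 is not in 141.23.0.0/16


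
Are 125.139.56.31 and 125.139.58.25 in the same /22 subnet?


Mask: 255.255.252.0
125.139.56.31 AND mask = 125.139.56.0
125.139.58.25 AND mask = 125.139.56.0
Yes, same subnet (125.139.56.0)


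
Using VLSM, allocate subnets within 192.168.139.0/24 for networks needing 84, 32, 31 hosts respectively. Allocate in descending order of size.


84 hosts -> /25 (126 usable): 192.168.139.0/25
32 hosts -> /26 (62 usable): 192.168.139.128/26
31 hosts -> /26 (62 usable): 192.168.139.192/26
Allocation: 192.168.139.0/25 (84 hosts, 126 usable); 192.168.139.128/26 (32 hosts, 62 usable); 192.168.139.192/26 (31 hosts, 62 usable)


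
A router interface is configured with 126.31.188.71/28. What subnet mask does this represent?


/28 means 28 network bits, 4 host bits
Binary: 11111111111111111111111111110000
Mask: 255.255.255.240


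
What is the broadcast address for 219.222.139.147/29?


Network: 219.222.139.144/29
Host bits = 3
Set all host bits to 1:
Broadcast: 219.222.139.151


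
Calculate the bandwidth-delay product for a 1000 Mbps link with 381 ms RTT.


BDP = bandwidth * RTT
= 1000 Mbps * 381 ms
= 1000 * 1e6 * 381 / 1000 bits
= 381000000 bits
= 47625000 bytes
= 46508.7891 KB
BDP = 381000000 bits (47625000 bytes)


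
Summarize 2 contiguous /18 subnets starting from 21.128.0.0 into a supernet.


Original prefix: /18
Number of subnets: 2 = 2^1
New prefix = 18 - 1 = 17
Supernet: 21.128.0.0/17


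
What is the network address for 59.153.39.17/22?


IP:   00111011.10011001.00100111.00010001
Mask: 11111111.11111111.11111100.00000000
AND operation:
Net:  00111011.10011001.00100100.00000000
Network: 59.153.36.0/22


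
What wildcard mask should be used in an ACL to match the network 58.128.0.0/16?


Subnet mask: 255.255.0.0
Wildcard = 255.255.255.255 - subnet mask
255 - 255 = 0
255 - 255 = 0
255 - 0 = 255
255 - 0 = 255
Wildcard: 0.0.255.255


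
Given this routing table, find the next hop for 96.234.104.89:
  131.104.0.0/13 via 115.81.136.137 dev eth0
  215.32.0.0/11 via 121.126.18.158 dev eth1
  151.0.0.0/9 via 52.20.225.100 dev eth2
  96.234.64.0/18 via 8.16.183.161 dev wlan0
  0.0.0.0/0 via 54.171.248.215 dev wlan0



Longest prefix match for 96.234.104.89:
  /13 131.104.0.0: no
  /11 215.32.0.0: no
  /9 151.0.0.0: no
  /18 96.234.64.0: MATCH
  /0 0.0.0.0: MATCH
Selected: next-hop 8.16.183.161 via wlan0 (matched /18)


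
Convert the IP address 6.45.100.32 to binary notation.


6 = 00000110
45 = 00101101
100 = 01100100
32 = 00100000
Binary: 00000110.00101101.01100100.00100000


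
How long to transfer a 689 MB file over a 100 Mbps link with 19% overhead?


Effective throughput = 100 * (1 - 19/100) = 81 Mbps
File size in Mb = 689 * 8 = 5512 Mb
Time = 5512 / 81
Time = 68.0494 seconds


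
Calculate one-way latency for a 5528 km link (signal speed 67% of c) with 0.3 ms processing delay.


Speed = 0.67 * 3e5 km/s = 201000 km/s
Propagation delay = 5528 / 201000 = 0.0275 s = 27.5025 ms
Processing delay = 0.3 ms
Total one-way latency = 27.8025 ms


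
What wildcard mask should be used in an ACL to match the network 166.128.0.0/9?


Subnet mask: 255.128.0.0
Wildcard = 255.255.255.255 - subnet mask
255 - 255 = 0
255 - 128 = 127
255 - 0 = 255
255 - 0 = 255
Wildcard: 0.127.255.255


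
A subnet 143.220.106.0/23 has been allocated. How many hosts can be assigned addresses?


Host bits = 32 - 23 = 9
Total addresses = 2^9 = 512
Usable = total - 2 (network and broadcast)
Usable hosts: 510


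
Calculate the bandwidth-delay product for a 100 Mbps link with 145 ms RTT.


BDP = bandwidth * RTT
= 100 Mbps * 145 ms
= 100 * 1e6 * 145 / 1000 bits
= 14500000 bits
= 1812500 bytes
= 1770.0195 KB
BDP = 14500000 bits (1812500 bytes)


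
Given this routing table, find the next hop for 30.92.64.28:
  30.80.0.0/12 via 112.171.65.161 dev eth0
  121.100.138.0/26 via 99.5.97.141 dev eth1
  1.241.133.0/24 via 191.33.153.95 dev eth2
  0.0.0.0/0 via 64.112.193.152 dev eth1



Longest prefix match for 30.92.64.28:
  /12 30.80.0.0: MATCH
  /26 121.100.138.0: no
  /24 1.241.133.0: no
  /0 0.0.0.0: MATCH
Selected: next-hop 112.171.65.161 via eth0 (matched /12)


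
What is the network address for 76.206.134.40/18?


IP:   01001100.11001110.10000110.00101000
Mask: 11111111.11111111.11000000.00000000
AND operation:
Net:  01001100.11001110.10000000.00000000
Network: 76.206.128.0/18


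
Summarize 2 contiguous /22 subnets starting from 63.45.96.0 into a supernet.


Original prefix: /22
Number of subnets: 2 = 2^1
New prefix = 22 - 1 = 21
Supernet: 63.45.96.0/21


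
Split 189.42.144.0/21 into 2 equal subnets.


New prefix = 21 + 1 = 22
Each subnet has 1024 addresses
  189.42.144.0/22
  189.42.148.0/22
Subnets: 189.42.144.0/22, 189.42.148.0/22


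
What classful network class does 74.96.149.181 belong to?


First octet: 74
Binary: 01001010
0xxxxxxx -> Class A (1-126)
Class A, default mask 255.0.0.0 (/8)


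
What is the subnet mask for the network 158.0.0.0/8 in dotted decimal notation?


/8 means 8 network bits, 24 host bits
Binary: 11111111000000000000000000000000
Mask: 255.0.0.0


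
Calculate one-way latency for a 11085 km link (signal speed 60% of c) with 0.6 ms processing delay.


Speed = 0.6 * 3e5 km/s = 180000 km/s
Propagation delay = 11085 / 180000 = 0.0616 s = 61.5833 ms
Processing delay = 0.6 ms
Total one-way latency = 62.1833 ms


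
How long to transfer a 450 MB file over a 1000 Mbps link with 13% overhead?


Effective throughput = 1000 * (1 - 13/100) = 870 Mbps
File size in Mb = 450 * 8 = 3600 Mb
Time = 3600 / 870
Time = 4.1379 seconds


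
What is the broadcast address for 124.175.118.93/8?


Network: 124.0.0.0/8
Host bits = 24
Set all host bits to 1:
Broadcast: 124.255.255.255


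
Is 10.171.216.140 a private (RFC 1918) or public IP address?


RFC 1918 private ranges:
  10.0.0.0/8 (10.0.0.0 - 10.255.255.255)
  172.16.0.0/12 (172.16.0.0 - 172.31.255.255)
  192.168.0.0/16 (192.168.0.0 - 192.168.255.255)
Private (in 10.0.0.0/8)


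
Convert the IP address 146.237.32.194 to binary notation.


146 = 10010010
237 = 11101101
32 = 00100000
194 = 11000010
Binary: 10010010.11101101.00100000.11000010


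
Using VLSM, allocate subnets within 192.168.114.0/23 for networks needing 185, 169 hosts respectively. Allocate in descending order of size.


185 hosts -> /24 (254 usable): 192.168.114.0/24
169 hosts -> /24 (254 usable): 192.168.115.0/24
Allocation: 192.168.114.0/24 (185 hosts, 254 usable); 192.168.115.0/24 (169 hosts, 254 usable)


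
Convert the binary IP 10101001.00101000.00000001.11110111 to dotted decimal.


10101001 = 169
00101000 = 40
00000001 = 1
11110111 = 247
IP: 169.40.1.247


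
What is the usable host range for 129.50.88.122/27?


Network: 129.50.88.96
Broadcast: 129.50.88.127
First usable = network + 1
Last usable = broadcast - 1
Range: 129.50.88.97 to 129.50.88.126


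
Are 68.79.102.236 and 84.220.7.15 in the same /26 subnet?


Mask: 255.255.255.192
68.79.102.236 AND mask = 68.79.102.192
84.220.7.15 AND mask = 84.220.7.0
No, different subnets (68.79.102.192 vs 84.220.7.0)


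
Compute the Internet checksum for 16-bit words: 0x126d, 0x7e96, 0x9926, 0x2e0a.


Sum all words (with carry folding):
+ 0x126d = 0x126d
+ 0x7e96 = 0x9103
+ 0x9926 = 0x2a2a
+ 0x2e0a = 0x5834
One's complement: ~0x5834
Checksum = 0xa7cb


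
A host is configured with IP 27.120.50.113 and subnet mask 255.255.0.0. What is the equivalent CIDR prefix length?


Binary: 11111111.11111111.00000000.00000000
Count leading 1s
Prefix: /16


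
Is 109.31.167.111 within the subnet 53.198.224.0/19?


Subnet network: 53.198.224.0
Test IP AND mask: 109.31.160.0
No, 109.31.167.111 is not in 53.198.224.0/19


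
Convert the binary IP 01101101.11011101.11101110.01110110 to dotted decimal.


01101101 = 109
11011101 = 221
11101110 = 238
01110110 = 118
IP: 109.221.238.118


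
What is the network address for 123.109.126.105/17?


IP:   01111011.01101101.01111110.01101001
Mask: 11111111.11111111.10000000.00000000
AND operation:
Net:  01111011.01101101.00000000.00000000
Network: 123.109.0.0/17


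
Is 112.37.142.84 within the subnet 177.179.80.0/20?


Subnet network: 177.179.80.0
Test IP AND mask: 112.37.128.0
No, 112.37.142.84 is not in 177.179.80.0/20


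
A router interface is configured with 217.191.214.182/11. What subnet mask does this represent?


/11 means 11 network bits, 21 host bits
Binary: 11111111111000000000000000000000
Mask: 255.224.0.0


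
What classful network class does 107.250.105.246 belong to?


First octet: 107
Binary: 01101011
0xxxxxxx -> Class A (1-126)
Class A, default mask 255.0.0.0 (/8)


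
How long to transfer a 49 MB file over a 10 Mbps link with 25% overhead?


Effective throughput = 10 * (1 - 25/100) = 7.5 Mbps
File size in Mb = 49 * 8 = 392 Mb
Time = 392 / 7.5
Time = 52.2667 seconds


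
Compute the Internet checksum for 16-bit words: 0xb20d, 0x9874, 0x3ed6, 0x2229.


Sum all words (with carry folding):
+ 0xb20d = 0xb20d
+ 0x9874 = 0x4a82
+ 0x3ed6 = 0x8958
+ 0x2229 = 0xab81
One's complement: ~0xab81
Checksum = 0x547e


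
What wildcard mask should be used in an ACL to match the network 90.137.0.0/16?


Subnet mask: 255.255.0.0
Wildcard = 255.255.255.255 - subnet mask
255 - 255 = 0
255 - 255 = 0
255 - 0 = 255
255 - 0 = 255
Wildcard: 0.0.255.255


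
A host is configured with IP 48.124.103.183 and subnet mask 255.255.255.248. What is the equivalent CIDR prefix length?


Binary: 11111111.11111111.11111111.11111000
Count leading 1s
Prefix: /29


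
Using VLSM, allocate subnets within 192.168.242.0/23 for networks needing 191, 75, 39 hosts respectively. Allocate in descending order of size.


191 hosts -> /24 (254 usable): 192.168.242.0/24
75 hosts -> /25 (126 usable): 192.168.243.0/25
39 hosts -> /26 (62 usable): 192.168.243.128/26
Allocation: 192.168.242.0/24 (191 hosts, 254 usable); 192.168.243.0/25 (75 hosts, 126 usable); 192.168.243.128/26 (39 hosts, 62 usable)


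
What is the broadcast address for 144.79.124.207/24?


Network: 144.79.124.0/24
Host bits = 8
Set all host bits to 1:
Broadcast: 144.79.124.255


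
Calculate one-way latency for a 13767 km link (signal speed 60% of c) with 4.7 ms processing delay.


Speed = 0.6 * 3e5 km/s = 180000 km/s
Propagation delay = 13767 / 180000 = 0.0765 s = 76.4833 ms
Processing delay = 4.7 ms
Total one-way latency = 81.1833 ms


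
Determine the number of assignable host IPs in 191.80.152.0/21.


Host bits = 32 - 21 = 11
Total addresses = 2^11 = 2048
Usable = total - 2 (network and broadcast)
Usable hosts: 2046


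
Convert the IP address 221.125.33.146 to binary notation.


221 = 11011101
125 = 01111101
33 = 00100001
146 = 10010010
Binary: 11011101.01111101.00100001.10010010


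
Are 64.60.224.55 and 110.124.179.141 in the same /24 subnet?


Mask: 255.255.255.0
64.60.224.55 AND mask = 64.60.224.0
110.124.179.141 AND mask = 110.124.179.0
No, different subnets (64.60.224.0 vs 110.124.179.0)


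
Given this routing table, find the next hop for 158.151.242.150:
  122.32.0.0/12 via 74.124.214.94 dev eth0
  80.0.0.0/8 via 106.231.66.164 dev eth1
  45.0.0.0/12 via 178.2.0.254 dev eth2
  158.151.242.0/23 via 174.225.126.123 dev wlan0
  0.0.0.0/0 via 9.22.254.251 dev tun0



Longest prefix match for 158.151.242.150:
  /12 122.32.0.0: no
  /8 80.0.0.0: no
  /12 45.0.0.0: no
  /23 158.151.242.0: MATCH
  /0 0.0.0.0: MATCH
Selected: next-hop 174.225.126.123 via wlan0 (matched /23)


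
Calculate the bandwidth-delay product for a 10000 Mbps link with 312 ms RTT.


BDP = bandwidth * RTT
= 10000 Mbps * 312 ms
= 10000 * 1e6 * 312 / 1000 bits
= 3120000000 bits
= 390000000 bytes
= 380859.375 KB
BDP = 3120000000 bits (390000000 bytes)


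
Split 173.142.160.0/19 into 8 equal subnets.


New prefix = 19 + 3 = 22
Each subnet has 1024 addresses
  173.142.160.0/22
  173.142.164.0/22
  173.142.168.0/22
  173.142.172.0/22
  173.142.176.0/22
  173.142.180.0/22
  173.142.184.0/22
  173.142.188.0/22
Subnets: 173.142.160.0/22, 173.142.164.0/22, 173.142.168.0/22, 173.142.172.0/22, 173.142.176.0/22, 173.142.180.0/22, 173.142.184.0/22, 173.142.188.0/22


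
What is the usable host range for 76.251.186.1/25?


Network: 76.251.186.0
Broadcast: 76.251.186.127
First usable = network + 1
Last usable = broadcast - 1
Range: 76.251.186.1 to 76.251.186.126


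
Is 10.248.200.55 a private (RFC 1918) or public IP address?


RFC 1918 private ranges:
  10.0.0.0/8 (10.0.0.0 - 10.255.255.255)
  172.16.0.0/12 (172.16.0.0 - 172.31.255.255)
  192.168.0.0/16 (192.168.0.0 - 192.168.255.255)
Private (in 10.0.0.0/8)


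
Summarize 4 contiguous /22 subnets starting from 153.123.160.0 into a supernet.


Original prefix: /22
Number of subnets: 4 = 2^2
New prefix = 22 - 2 = 20
Supernet: 153.123.160.0/20


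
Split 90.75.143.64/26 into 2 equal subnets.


New prefix = 26 + 1 = 27
Each subnet has 32 addresses
  90.75.143.64/27
  90.75.143.96/27
Subnets: 90.75.143.64/27, 90.75.143.96/27


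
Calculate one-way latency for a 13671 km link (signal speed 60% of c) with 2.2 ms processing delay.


Speed = 0.6 * 3e5 km/s = 180000 km/s
Propagation delay = 13671 / 180000 = 0.076 s = 75.95 ms
Processing delay = 2.2 ms
Total one-way latency = 78.15 ms


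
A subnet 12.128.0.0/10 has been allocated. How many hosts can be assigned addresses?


Host bits = 32 - 10 = 22
Total addresses = 2^22 = 4194304
Usable = total - 2 (network and broadcast)
Usable hosts: 4194302


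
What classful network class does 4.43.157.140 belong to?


First octet: 4
Binary: 00000100
0xxxxxxx -> Class A (1-126)
Class A, default mask 255.0.0.0 (/8)


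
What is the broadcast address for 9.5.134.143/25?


Network: 9.5.134.128/25
Host bits = 7
Set all host bits to 1:
Broadcast: 9.5.134.255


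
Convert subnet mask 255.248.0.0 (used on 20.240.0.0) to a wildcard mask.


Subnet mask: 255.248.0.0
Wildcard = 255.255.255.255 - subnet mask
255 - 255 = 0
255 - 248 = 7
255 - 0 = 255
255 - 0 = 255
Wildcard: 0.7.255.255


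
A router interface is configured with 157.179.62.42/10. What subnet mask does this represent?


/10 means 10 network bits, 22 host bits
Binary: 11111111110000000000000000000000
Mask: 255.192.0.0


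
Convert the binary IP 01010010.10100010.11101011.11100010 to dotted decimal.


01010010 = 82
10100010 = 162
11101011 = 235
11100010 = 226
IP: 82.162.235.226


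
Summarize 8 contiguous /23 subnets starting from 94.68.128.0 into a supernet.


Original prefix: /23
Number of subnets: 8 = 2^3
New prefix = 23 - 3 = 20
Supernet: 94.68.128.0/20


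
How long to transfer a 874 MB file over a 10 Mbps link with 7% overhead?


Effective throughput = 10 * (1 - 7/100) = 9.3 Mbps
File size in Mb = 874 * 8 = 6992 Mb
Time = 6992 / 9.3
Time = 751.828 seconds


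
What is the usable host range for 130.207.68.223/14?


Network: 130.204.0.0
Broadcast: 130.207.255.255
First usable = network + 1
Last usable = broadcast - 1
Range: 130.204.0.1 to 130.207.255.254


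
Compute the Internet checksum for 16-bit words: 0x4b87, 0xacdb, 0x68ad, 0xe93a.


Sum all words (with carry folding):
+ 0x4b87 = 0x4b87
+ 0xacdb = 0xf862
+ 0x68ad = 0x6110
+ 0xe93a = 0x4a4b
One's complement: ~0x4a4b
Checksum = 0xb5b4


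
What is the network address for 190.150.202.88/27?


IP:   10111110.10010110.11001010.01011000
Mask: 11111111.11111111.11111111.11100000
AND operation:
Net:  10111110.10010110.11001010.01000000
Network: 190.150.202.64/27


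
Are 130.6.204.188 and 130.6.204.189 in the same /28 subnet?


Mask: 255.255.255.240
130.6.204.188 AND mask = 130.6.204.176
130.6.204.189 AND mask = 130.6.204.176
Yes, same subnet (130.6.204.176)


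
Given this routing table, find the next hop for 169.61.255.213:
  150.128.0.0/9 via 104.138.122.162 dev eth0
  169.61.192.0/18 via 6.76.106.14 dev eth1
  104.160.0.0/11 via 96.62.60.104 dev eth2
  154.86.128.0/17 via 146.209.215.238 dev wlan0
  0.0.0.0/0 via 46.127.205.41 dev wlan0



Longest prefix match for 169.61.255.213:
  /9 150.128.0.0: no
  /18 169.61.192.0: MATCH
  /11 104.160.0.0: no
  /17 154.86.128.0: no
  /0 0.0.0.0: MATCH
Selected: next-hop 6.76.106.14 via eth1 (matched /18)


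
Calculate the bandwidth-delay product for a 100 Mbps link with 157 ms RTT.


BDP = bandwidth * RTT
= 100 Mbps * 157 ms
= 100 * 1e6 * 157 / 1000 bits
= 15700000 bits
= 1962500 bytes
= 1916.5039 KB
BDP = 15700000 bits (1962500 bytes)


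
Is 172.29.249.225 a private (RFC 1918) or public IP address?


RFC 1918 private ranges:
  10.0.0.0/8 (10.0.0.0 - 10.255.255.255)
  172.16.0.0/12 (172.16.0.0 - 172.31.255.255)
  192.168.0.0/16 (192.168.0.0 - 192.168.255.255)
Private (in 172.16.0.0/12)


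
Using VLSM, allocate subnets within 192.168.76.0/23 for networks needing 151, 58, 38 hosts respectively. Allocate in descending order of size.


151 hosts -> /24 (254 usable): 192.168.76.0/24
58 hosts -> /26 (62 usable): 192.168.77.0/26
38 hosts -> /26 (62 usable): 192.168.77.64/26
Allocation: 192.168.76.0/24 (151 hosts, 254 usable); 192.168.77.0/26 (58 hosts, 62 usable); 192.168.77.64/26 (38 hosts, 62 usable)


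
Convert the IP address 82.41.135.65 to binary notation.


82 = 01010010
41 = 00101001
135 = 10000111
65 = 01000001
Binary: 01010010.00101001.10000111.01000001


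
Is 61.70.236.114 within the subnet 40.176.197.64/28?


Subnet network: 40.176.197.64
Test IP AND mask: 61.70.236.112
No, 61.70.236.114 is not in 40.176.197.64/28


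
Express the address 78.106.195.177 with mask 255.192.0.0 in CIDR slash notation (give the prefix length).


Binary: 11111111.11000000.00000000.00000000
Count leading 1s
Prefix: /10


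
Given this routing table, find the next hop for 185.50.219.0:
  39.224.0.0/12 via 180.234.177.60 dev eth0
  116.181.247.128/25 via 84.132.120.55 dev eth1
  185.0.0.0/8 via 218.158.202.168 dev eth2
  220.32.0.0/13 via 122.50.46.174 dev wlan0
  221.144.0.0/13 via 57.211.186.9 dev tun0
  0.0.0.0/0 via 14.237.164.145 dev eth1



Longest prefix match for 185.50.219.0:
  /12 39.224.0.0: no
  /25 116.181.247.128: no
  /8 185.0.0.0: MATCH
  /13 220.32.0.0: no
  /13 221.144.0.0: no
  /0 0.0.0.0: MATCH
Selected: next-hop 218.158.202.168 via eth2 (matched /8)


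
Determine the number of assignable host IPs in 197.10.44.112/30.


Host bits = 32 - 30 = 2
Total addresses = 2^2 = 4
Usable = total - 2 (network and broadcast)
Usable hosts: 2


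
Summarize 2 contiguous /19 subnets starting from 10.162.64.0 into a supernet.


Original prefix: /19
Number of subnets: 2 = 2^1
New prefix = 19 - 1 = 18
Supernet: 10.162.64.0/18


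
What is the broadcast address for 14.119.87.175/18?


Network: 14.119.64.0/18
Host bits = 14
Set all host bits to 1:
Broadcast: 14.119.127.255


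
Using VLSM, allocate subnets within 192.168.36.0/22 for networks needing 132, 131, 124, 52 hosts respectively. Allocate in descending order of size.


132 hosts -> /24 (254 usable): 192.168.36.0/24
131 hosts -> /24 (254 usable): 192.168.37.0/24
124 hosts -> /25 (126 usable): 192.168.38.0/25
52 hosts -> /26 (62 usable): 192.168.38.128/26
Allocation: 192.168.36.0/24 (132 hosts, 254 usable); 192.168.37.0/24 (131 hosts, 254 usable); 192.168.38.0/25 (124 hosts, 126 usable); 192.168.38.128/26 (52 hosts, 62 usable)


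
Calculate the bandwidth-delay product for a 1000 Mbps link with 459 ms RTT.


BDP = bandwidth * RTT
= 1000 Mbps * 459 ms
= 1000 * 1e6 * 459 / 1000 bits
= 459000000 bits
= 57375000 bytes
= 56030.2734 KB
BDP = 459000000 bits (57375000 bytes)


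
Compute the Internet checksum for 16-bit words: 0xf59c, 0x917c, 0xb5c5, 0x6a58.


Sum all words (with carry folding):
+ 0xf59c = 0xf59c
+ 0x917c = 0x8719
+ 0xb5c5 = 0x3cdf
+ 0x6a58 = 0xa737
One's complement: ~0xa737
Checksum = 0x58c8


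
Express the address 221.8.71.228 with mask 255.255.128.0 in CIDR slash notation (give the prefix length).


Binary: 11111111.11111111.10000000.00000000
Count leading 1s
Prefix: /17


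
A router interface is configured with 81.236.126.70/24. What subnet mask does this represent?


/24 means 24 network bits, 8 host bits
Binary: 11111111111111111111111100000000
Mask: 255.255.255.0


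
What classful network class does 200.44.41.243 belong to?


First octet: 200
Binary: 11001000
110xxxxx -> Class C (192-223)
Class C, default mask 255.255.255.0 (/24)


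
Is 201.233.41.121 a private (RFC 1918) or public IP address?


RFC 1918 private ranges:
  10.0.0.0/8 (10.0.0.0 - 10.255.255.255)
  172.16.0.0/12 (172.16.0.0 - 172.31.255.255)
  192.168.0.0/16 (192.168.0.0 - 192.168.255.255)
Public (not in any RFC 1918 range)


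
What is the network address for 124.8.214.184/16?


IP:   01111100.00001000.11010110.10111000
Mask: 11111111.11111111.00000000.00000000
AND operation:
Net:  01111100.00001000.00000000.00000000
Network: 124.8.0.0/16


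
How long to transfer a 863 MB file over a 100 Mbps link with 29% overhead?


Effective throughput = 100 * (1 - 29/100) = 71 Mbps
File size in Mb = 863 * 8 = 6904 Mb
Time = 6904 / 71
Time = 97.2394 seconds


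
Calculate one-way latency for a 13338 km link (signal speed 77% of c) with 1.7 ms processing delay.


Speed = 0.77 * 3e5 km/s = 231000 km/s
Propagation delay = 13338 / 231000 = 0.0577 s = 57.7403 ms
Processing delay = 1.7 ms
Total one-way latency = 59.4403 ms


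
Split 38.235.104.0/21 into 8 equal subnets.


New prefix = 21 + 3 = 24
Each subnet has 256 addresses
  38.235.104.0/24
  38.235.105.0/24
  38.235.106.0/24
  38.235.107.0/24
  38.235.108.0/24
  38.235.109.0/24
  38.235.110.0/24
  38.235.111.0/24
Subnets: 38.235.104.0/24, 38.235.105.0/24, 38.235.106.0/24, 38.235.107.0/24, 38.235.108.0/24, 38.235.109.0/24, 38.235.110.0/24, 38.235.111.0/24


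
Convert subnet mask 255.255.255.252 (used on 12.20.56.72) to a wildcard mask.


Subnet mask: 255.255.255.252
Wildcard = 255.255.255.255 - subnet mask
255 - 255 = 0
255 - 255 = 0
255 - 255 = 0
255 - 252 = 3
Wildcard: 0.0.0.3


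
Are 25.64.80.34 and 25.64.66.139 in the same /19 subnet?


Mask: 255.255.224.0
25.64.80.34 AND mask = 25.64.64.0
25.64.66.139 AND mask = 25.64.64.0
Yes, same subnet (25.64.64.0)


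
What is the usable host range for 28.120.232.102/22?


Network: 28.120.232.0
Broadcast: 28.120.235.255
First usable = network + 1
Last usable = broadcast - 1
Range: 28.120.232.1 to 28.120.235.254


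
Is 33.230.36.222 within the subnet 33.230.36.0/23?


Subnet network: 33.230.36.0
Test IP AND mask: 33.230.36.0
Yes, 33.230.36.222 is in 33.230.36.0/23


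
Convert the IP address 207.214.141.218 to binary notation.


207 = 11001111
214 = 11010110
141 = 10001101
218 = 11011010
Binary: 11001111.11010110.10001101.11011010


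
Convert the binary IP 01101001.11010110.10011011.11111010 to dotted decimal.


01101001 = 105
11010110 = 214
10011011 = 155
11111010 = 250
IP: 105.214.155.250


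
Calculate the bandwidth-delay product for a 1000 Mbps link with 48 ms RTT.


BDP = bandwidth * RTT
= 1000 Mbps * 48 ms
= 1000 * 1e6 * 48 / 1000 bits
= 48000000 bits
= 6000000 bytes
= 5859.375 KB
BDP = 48000000 bits (6000000 bytes)


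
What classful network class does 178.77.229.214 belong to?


First octet: 178
Binary: 10110010
10xxxxxx -> Class B (128-191)
Class B, default mask 255.255.0.0 (/16)


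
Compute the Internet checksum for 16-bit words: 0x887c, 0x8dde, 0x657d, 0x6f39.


Sum all words (with carry folding):
+ 0x887c = 0x887c
+ 0x8dde = 0x165b
+ 0x657d = 0x7bd8
+ 0x6f39 = 0xeb11
One's complement: ~0xeb11
Checksum = 0x14ee


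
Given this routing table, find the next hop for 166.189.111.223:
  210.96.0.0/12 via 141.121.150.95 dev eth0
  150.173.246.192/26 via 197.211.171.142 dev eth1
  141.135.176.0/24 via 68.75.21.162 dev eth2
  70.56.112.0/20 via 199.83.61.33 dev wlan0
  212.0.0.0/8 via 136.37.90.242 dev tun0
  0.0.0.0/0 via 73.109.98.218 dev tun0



Longest prefix match for 166.189.111.223:
  /12 210.96.0.0: no
  /26 150.173.246.192: no
  /24 141.135.176.0: no
  /20 70.56.112.0: no
  /8 212.0.0.0: no
  /0 0.0.0.0: MATCH
Selected: next-hop 73.109.98.218 via tun0 (matched /0)


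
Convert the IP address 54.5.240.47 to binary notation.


54 = 00110110
5 = 00000101
240 = 11110000
47 = 00101111
Binary: 00110110.00000101.11110000.00101111


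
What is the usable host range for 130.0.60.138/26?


Network: 130.0.60.128
Broadcast: 130.0.60.191
First usable = network + 1
Last usable = broadcast - 1
Range: 130.0.60.129 to 130.0.60.190


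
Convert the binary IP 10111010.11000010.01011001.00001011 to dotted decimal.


10111010 = 186
11000010 = 194
01011001 = 89
00001011 = 11
IP: 186.194.89.11


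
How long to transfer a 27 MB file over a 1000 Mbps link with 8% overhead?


Effective throughput = 1000 * (1 - 8/100) = 920 Mbps
File size in Mb = 27 * 8 = 216 Mb
Time = 216 / 920
Time = 0.2348 seconds


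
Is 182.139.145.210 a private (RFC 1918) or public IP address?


RFC 1918 private ranges:
  10.0.0.0/8 (10.0.0.0 - 10.255.255.255)
  172.16.0.0/12 (172.16.0.0 - 172.31.255.255)
  192.168.0.0/16 (192.168.0.0 - 192.168.255.255)
Public (not in any RFC 1918 range)


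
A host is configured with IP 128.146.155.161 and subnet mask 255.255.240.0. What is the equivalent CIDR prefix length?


Binary: 11111111.11111111.11110000.00000000
Count leading 1s
Prefix: /20


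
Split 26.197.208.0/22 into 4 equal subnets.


New prefix = 22 + 2 = 24
Each subnet has 256 addresses
  26.197.208.0/24
  26.197.209.0/24
  26.197.210.0/24
  26.197.211.0/24
Subnets: 26.197.208.0/24, 26.197.209.0/24, 26.197.210.0/24, 26.197.211.0/24


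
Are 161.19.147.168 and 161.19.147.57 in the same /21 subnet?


Mask: 255.255.248.0
161.19.147.168 AND mask = 161.19.144.0
161.19.147.57 AND mask = 161.19.144.0
Yes, same subnet (161.19.144.0)


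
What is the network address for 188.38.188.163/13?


IP:   10111100.00100110.10111100.10100011
Mask: 11111111.11111000.00000000.00000000
AND operation:
Net:  10111100.00100000.00000000.00000000
Network: 188.32.0.0/13


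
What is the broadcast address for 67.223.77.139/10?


Network: 67.192.0.0/10
Host bits = 22
Set all host bits to 1:
Broadcast: 67.255.255.255


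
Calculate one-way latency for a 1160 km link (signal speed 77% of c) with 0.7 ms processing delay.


Speed = 0.77 * 3e5 km/s = 231000 km/s
Propagation delay = 1160 / 231000 = 0.005 s = 5.0216 ms
Processing delay = 0.7 ms
Total one-way latency = 5.7216 ms


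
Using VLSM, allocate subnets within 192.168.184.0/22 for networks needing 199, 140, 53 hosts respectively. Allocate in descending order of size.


199 hosts -> /24 (254 usable): 192.168.184.0/24
140 hosts -> /24 (254 usable): 192.168.185.0/24
53 hosts -> /26 (62 usable): 192.168.186.0/26
Allocation: 192.168.184.0/24 (199 hosts, 254 usable); 192.168.185.0/24 (140 hosts, 254 usable); 192.168.186.0/26 (53 hosts, 62 usable)


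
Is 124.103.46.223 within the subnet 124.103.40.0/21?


Subnet network: 124.103.40.0
Test IP AND mask: 124.103.40.0
Yes, 124.103.46.223 is in 124.103.40.0/21


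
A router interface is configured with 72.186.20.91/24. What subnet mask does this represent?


/24 means 24 network bits, 8 host bits
Binary: 11111111111111111111111100000000
Mask: 255.255.255.0


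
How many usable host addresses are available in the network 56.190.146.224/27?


Host bits = 32 - 27 = 5
Total addresses = 2^5 = 32
Usable = total - 2 (network and broadcast)
Usable hosts: 30


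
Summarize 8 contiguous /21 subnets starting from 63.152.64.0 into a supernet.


Original prefix: /21
Number of subnets: 8 = 2^3
New prefix = 21 - 3 = 18
Supernet: 63.152.64.0/18


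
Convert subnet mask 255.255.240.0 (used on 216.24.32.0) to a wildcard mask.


Subnet mask: 255.255.240.0
Wildcard = 255.255.255.255 - subnet mask
255 - 255 = 0
255 - 255 = 0
255 - 240 = 15
255 - 0 = 255
Wildcard: 0.0.15.255


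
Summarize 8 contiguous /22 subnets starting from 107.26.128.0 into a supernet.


Original prefix: /22
Number of subnets: 8 = 2^3
New prefix = 22 - 3 = 19
Supernet: 107.26.128.0/19


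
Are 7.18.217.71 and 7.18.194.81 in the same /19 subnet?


Mask: 255.255.224.0
7.18.217.71 AND mask = 7.18.192.0
7.18.194.81 AND mask = 7.18.192.0
Yes, same subnet (7.18.192.0)


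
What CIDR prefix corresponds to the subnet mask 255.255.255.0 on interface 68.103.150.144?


Binary: 11111111.11111111.11111111.00000000
Count leading 1s
Prefix: /24


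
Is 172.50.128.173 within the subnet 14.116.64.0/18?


Subnet network: 14.116.64.0
Test IP AND mask: 172.50.128.0
No, 172.50.128.173 is not in 14.116.64.0/18


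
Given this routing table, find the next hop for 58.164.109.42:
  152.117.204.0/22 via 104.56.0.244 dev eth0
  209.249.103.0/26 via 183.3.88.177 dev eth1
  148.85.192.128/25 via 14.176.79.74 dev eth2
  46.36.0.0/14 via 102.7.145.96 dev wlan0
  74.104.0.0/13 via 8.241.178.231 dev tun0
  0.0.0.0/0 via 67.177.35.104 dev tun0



Longest prefix match for 58.164.109.42:
  /22 152.117.204.0: no
  /26 209.249.103.0: no
  /25 148.85.192.128: no
  /14 46.36.0.0: no
  /13 74.104.0.0: no
  /0 0.0.0.0: MATCH
Selected: next-hop 67.177.35.104 via tun0 (matched /0)


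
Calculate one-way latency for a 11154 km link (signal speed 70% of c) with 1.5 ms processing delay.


Speed = 0.7 * 3e5 km/s = 210000 km/s
Propagation delay = 11154 / 210000 = 0.0531 s = 53.1143 ms
Processing delay = 1.5 ms
Total one-way latency = 54.6143 ms


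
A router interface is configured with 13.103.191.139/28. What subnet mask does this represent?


/28 means 28 network bits, 4 host bits
Binary: 11111111111111111111111111110000
Mask: 255.255.255.240


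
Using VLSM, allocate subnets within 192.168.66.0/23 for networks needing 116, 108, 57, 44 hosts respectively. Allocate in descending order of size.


116 hosts -> /25 (126 usable): 192.168.66.0/25
108 hosts -> /25 (126 usable): 192.168.66.128/25
57 hosts -> /26 (62 usable): 192.168.67.0/26
44 hosts -> /26 (62 usable): 192.168.67.64/26
Allocation: 192.168.66.0/25 (116 hosts, 126 usable); 192.168.66.128/25 (108 hosts, 126 usable); 192.168.67.0/26 (57 hosts, 62 usable); 192.168.67.64/26 (44 hosts, 62 usable)


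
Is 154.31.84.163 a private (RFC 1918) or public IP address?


RFC 1918 private ranges:
  10.0.0.0/8 (10.0.0.0 - 10.255.255.255)
  172.16.0.0/12 (172.16.0.0 - 172.31.255.255)
  192.168.0.0/16 (192.168.0.0 - 192.168.255.255)
Public (not in any RFC 1918 range)


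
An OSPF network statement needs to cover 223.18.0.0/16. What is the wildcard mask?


Subnet mask: 255.255.0.0
Wildcard = 255.255.255.255 - subnet mask
255 - 255 = 0
255 - 255 = 0
255 - 0 = 255
255 - 0 = 255
Wildcard: 0.0.255.255


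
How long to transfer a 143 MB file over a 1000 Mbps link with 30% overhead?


Effective throughput = 1000 * (1 - 30/100) = 700 Mbps
File size in Mb = 143 * 8 = 1144 Mb
Time = 1144 / 700
Time = 1.6343 seconds


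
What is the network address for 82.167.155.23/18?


IP:   01010010.10100111.10011011.00010111
Mask: 11111111.11111111.11000000.00000000
AND operation:
Net:  01010010.10100111.10000000.00000000
Network: 82.167.128.0/18


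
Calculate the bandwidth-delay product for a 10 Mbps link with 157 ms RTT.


BDP = bandwidth * RTT
= 10 Mbps * 157 ms
= 10 * 1e6 * 157 / 1000 bits
= 1570000 bits
= 196250 bytes
= 191.6504 KB
BDP = 1570000 bits (196250 bytes)


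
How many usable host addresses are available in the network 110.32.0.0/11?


Host bits = 32 - 11 = 21
Total addresses = 2^21 = 2097152
Usable = total - 2 (network and broadcast)
Usable hosts: 2097150


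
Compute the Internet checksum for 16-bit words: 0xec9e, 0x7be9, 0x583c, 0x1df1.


Sum all words (with carry folding):
+ 0xec9e = 0xec9e
+ 0x7be9 = 0x6888
+ 0x583c = 0xc0c4
+ 0x1df1 = 0xdeb5
One's complement: ~0xdeb5
Checksum = 0x214a


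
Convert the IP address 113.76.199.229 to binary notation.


113 = 01110001
76 = 01001100
199 = 11000111
229 = 11100101
Binary: 01110001.01001100.11000111.11100101


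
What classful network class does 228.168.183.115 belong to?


First octet: 228
Binary: 11100100
1110xxxx -> Class D (224-239)
Class D (multicast), default mask N/A


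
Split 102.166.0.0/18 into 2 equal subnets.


New prefix = 18 + 1 = 19
Each subnet has 8192 addresses
  102.166.0.0/19
  102.166.32.0/19
Subnets: 102.166.0.0/19, 102.166.32.0/19


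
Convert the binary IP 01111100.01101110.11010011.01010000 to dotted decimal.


01111100 = 124
01101110 = 110
11010011 = 211
01010000 = 80
IP: 124.110.211.80


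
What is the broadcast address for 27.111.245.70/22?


Network: 27.111.244.0/22
Host bits = 10
Set all host bits to 1:
Broadcast: 27.111.247.255


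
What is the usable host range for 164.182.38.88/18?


Network: 164.182.0.0
Broadcast: 164.182.63.255
First usable = network + 1
Last usable = broadcast - 1
Range: 164.182.0.1 to 164.182.63.254


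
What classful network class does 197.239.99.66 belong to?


First octet: 197
Binary: 11000101
110xxxxx -> Class C (192-223)
Class C, default mask 255.255.255.0 (/24)


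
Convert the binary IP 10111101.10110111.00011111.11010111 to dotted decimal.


10111101 = 189
10110111 = 183
00011111 = 31
11010111 = 215
IP: 189.183.31.215


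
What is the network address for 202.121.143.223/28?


IP:   11001010.01111001.10001111.11011111
Mask: 11111111.11111111.11111111.11110000
AND operation:
Net:  11001010.01111001.10001111.11010000
Network: 202.121.143.208/28


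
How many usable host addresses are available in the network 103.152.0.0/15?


Host bits = 32 - 15 = 17
Total addresses = 2^17 = 131072
Usable = total - 2 (network and broadcast)
Usable hosts: 131070


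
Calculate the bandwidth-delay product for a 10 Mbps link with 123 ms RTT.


BDP = bandwidth * RTT
= 10 Mbps * 123 ms
= 10 * 1e6 * 123 / 1000 bits
= 1230000 bits
= 153750 bytes
= 150.1465 KB
BDP = 1230000 bits (153750 bytes)


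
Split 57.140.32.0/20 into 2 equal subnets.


New prefix = 20 + 1 = 21
Each subnet has 2048 addresses
  57.140.32.0/21
  57.140.40.0/21
Subnets: 57.140.32.0/21, 57.140.40.0/21


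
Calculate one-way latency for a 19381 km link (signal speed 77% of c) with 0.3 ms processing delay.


Speed = 0.77 * 3e5 km/s = 231000 km/s
Propagation delay = 19381 / 231000 = 0.0839 s = 83.9004 ms
Processing delay = 0.3 ms
Total one-way latency = 84.2004 ms


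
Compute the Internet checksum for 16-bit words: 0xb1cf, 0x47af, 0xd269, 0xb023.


Sum all words (with carry folding):
+ 0xb1cf = 0xb1cf
+ 0x47af = 0xf97e
+ 0xd269 = 0xcbe8
+ 0xb023 = 0x7c0c
One's complement: ~0x7c0c
Checksum = 0x83f3


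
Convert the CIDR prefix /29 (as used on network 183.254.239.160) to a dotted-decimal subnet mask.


/29 means 29 network bits, 3 host bits
Binary: 11111111111111111111111111111000
Mask: 255.255.255.248


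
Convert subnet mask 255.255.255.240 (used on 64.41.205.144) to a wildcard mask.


Subnet mask: 255.255.255.240
Wildcard = 255.255.255.255 - subnet mask
255 - 255 = 0
255 - 255 = 0
255 - 255 = 0
255 - 240 = 15
Wildcard: 0.0.0.15


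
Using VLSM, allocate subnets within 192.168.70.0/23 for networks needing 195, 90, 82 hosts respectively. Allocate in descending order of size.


195 hosts -> /24 (254 usable): 192.168.70.0/24
90 hosts -> /25 (126 usable): 192.168.71.0/25
82 hosts -> /25 (126 usable): 192.168.71.128/25
Allocation: 192.168.70.0/24 (195 hosts, 254 usable); 192.168.71.0/25 (90 hosts, 126 usable); 192.168.71.128/25 (82 hosts, 126 usable)


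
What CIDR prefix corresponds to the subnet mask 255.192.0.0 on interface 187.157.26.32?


Binary: 11111111.11000000.00000000.00000000
Count leading 1s
Prefix: /10


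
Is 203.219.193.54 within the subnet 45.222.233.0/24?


Subnet network: 45.222.233.0
Test IP AND mask: 203.219.193.0
No, 203.219.193.54 is not in 45.222.233.0/24


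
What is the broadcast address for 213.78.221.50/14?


Network: 213.76.0.0/14
Host bits = 18
Set all host bits to 1:
Broadcast: 213.79.255.255


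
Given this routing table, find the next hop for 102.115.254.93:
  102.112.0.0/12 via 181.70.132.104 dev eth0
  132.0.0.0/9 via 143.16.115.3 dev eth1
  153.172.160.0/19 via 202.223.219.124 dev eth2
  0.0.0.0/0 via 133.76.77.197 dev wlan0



Longest prefix match for 102.115.254.93:
  /12 102.112.0.0: MATCH
  /9 132.0.0.0: no
  /19 153.172.160.0: no
  /0 0.0.0.0: MATCH
Selected: next-hop 181.70.132.104 via eth0 (matched /12)


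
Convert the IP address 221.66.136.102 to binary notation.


221 = 11011101
66 = 01000010
136 = 10001000
102 = 01100110
Binary: 11011101.01000010.10001000.01100110


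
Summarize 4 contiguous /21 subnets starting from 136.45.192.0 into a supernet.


Original prefix: /21
Number of subnets: 4 = 2^2
New prefix = 21 - 2 = 19
Supernet: 136.45.192.0/19


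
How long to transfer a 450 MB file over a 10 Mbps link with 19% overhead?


Effective throughput = 10 * (1 - 19/100) = 8.1 Mbps
File size in Mb = 450 * 8 = 3600 Mb
Time = 3600 / 8.1
Time = 444.4444 seconds


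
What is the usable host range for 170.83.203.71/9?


Network: 170.0.0.0
Broadcast: 170.127.255.255
First usable = network + 1
Last usable = broadcast - 1
Range: 170.0.0.1 to 170.127.255.254


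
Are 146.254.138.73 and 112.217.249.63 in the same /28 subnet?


Mask: 255.255.255.240
146.254.138.73 AND mask = 146.254.138.64
112.217.249.63 AND mask = 112.217.249.48
No, different subnets (146.254.138.64 vs 112.217.249.48)


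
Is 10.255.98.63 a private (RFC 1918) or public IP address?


RFC 1918 private ranges:
  10.0.0.0/8 (10.0.0.0 - 10.255.255.255)
  172.16.0.0/12 (172.16.0.0 - 172.31.255.255)
  192.168.0.0/16 (192.168.0.0 - 192.168.255.255)
Private (in 10.0.0.0/8)


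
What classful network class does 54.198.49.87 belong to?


First octet: 54
Binary: 00110110
0xxxxxxx -> Class A (1-126)
Class A, default mask 255.0.0.0 (/8)


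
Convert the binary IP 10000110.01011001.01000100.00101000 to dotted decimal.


10000110 = 134
01011001 = 89
01000100 = 68
00101000 = 40
IP: 134.89.68.40


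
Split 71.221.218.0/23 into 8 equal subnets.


New prefix = 23 + 3 = 26
Each subnet has 64 addresses
  71.221.218.0/26
  71.221.218.64/26
  71.221.218.128/26
  71.221.218.192/26
  71.221.219.0/26
  71.221.219.64/26
  71.221.219.128/26
  71.221.219.192/26
Subnets: 71.221.218.0/26, 71.221.218.64/26, 71.221.218.128/26, 71.221.218.192/26, 71.221.219.0/26, 71.221.219.64/26, 71.221.219.128/26, 71.221.219.192/26
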